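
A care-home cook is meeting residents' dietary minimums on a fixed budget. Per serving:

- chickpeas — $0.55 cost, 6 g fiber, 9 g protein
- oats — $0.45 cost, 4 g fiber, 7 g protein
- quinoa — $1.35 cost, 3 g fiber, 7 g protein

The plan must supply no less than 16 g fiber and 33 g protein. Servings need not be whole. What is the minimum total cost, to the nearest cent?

$2.02

With two linear requirements the optimum uses one or two foods; enumerate the corners.
chickpeas only: max(16/6, 33/9) = 3.667 servings → $2.02.
oats only: max(16/4, 33/7) = 4.714 servings → $2.12.
quinoa only: max(16/3, 33/7) = 5.333 servings → $7.20.
chickpeas + oats: intersection lies outside the first quadrant.
chickpeas + quinoa with both tight: 0.8667 servings and 3.6 servings → $5.34.
oats + quinoa with both tight: 1.857 servings and 2.857 servings → $4.69.
So the least-cost plan costs $2.02.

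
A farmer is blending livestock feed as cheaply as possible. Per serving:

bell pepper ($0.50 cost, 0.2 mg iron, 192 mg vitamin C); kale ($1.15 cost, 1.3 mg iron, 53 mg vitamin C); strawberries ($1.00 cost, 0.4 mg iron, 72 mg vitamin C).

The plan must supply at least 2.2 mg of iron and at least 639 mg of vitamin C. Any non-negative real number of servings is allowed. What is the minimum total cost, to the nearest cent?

$2.91

With two linear requirements the optimum uses one or two foods; enumerate the corners.
bell pepper only: max(2.2/0.2, 639/192) = 11 servings → $5.50.
kale only: max(2.2/1.3, 639/53) = 12.06 servings → $13.87.
strawberries only: max(2.2/0.4, 639/72) = 8.875 servings → $8.88.
bell pepper + kale with both tight: 2.988 servings and 1.233 servings → $2.91.
bell pepper + strawberries with both tight: 1.558 servings and 4.721 servings → $5.50.
kale + strawberries: intersection lies outside the first quadrant.
The minimum over all feasible corners is $2.91.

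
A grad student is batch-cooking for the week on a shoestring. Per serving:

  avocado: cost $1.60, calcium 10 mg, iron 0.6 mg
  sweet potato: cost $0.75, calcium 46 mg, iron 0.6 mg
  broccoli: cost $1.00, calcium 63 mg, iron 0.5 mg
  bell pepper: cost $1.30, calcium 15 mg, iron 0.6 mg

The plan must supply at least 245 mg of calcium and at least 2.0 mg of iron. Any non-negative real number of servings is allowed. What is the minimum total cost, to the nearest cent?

$3.89

For a min-cost LP with two ≥-constraints, a basic feasible solution has at most two positive variables.
avocado only: max(245/10, 2.0/0.6) = 24.5 servings → $39.20.
sweet potato only: max(245/46, 2.0/0.6) = 5.326 servings → $3.99.
broccoli only: max(245/63, 2.0/0.5) = 4 servings → $4.00.
bell pepper only: max(245/15, 2.0/0.6) = 16.33 servings → $21.23.
avocado + sweet potato: the both-tight solution has a negative serving — not a feasible corner.
avocado + broccoli with both tight: 0.1067 servings and 3.872 servings → $4.04.
avocado + bell pepper: the both-tight solution has a negative serving — not a feasible corner.
sweet potato + broccoli with both tight: 0.2365 servings and 3.716 servings → $3.89.
sweet potato + bell pepper with both targets exact would need a negative amount; discard.
broccoli + bell pepper with both tight: 3.861 servings and 0.1155 servings → $4.01.
Cheapest feasible corner: $3.89.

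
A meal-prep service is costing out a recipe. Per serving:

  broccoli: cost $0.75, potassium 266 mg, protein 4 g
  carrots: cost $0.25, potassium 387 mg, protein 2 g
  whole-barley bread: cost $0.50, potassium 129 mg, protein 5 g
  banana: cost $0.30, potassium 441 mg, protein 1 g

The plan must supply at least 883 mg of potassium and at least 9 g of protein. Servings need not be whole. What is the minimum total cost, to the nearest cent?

Compare the cost at each extreme point of the feasible region.
broccoli only: max(883/266, 9/4) = 3.32 servings → $2.49.
carrots only: max(883/387, 9/2) = 4.5 servings → $1.12.
whole-barley bread only: max(883/129, 9/5) = 6.845 servings → $3.42.
banana only: max(883/441, 9/1) = 9 servings → $2.70.
broccoli + carrots with both tight: 1.69 servings and 1.12 servings → $1.55.
broccoli + whole-barley bread: intersection lies outside the first quadrant.
broccoli + banana with both tight: 2.06 servings and 0.7597 servings → $1.77.
carrots + whole-barley bread with both tight: 1.94 servings and 1.024 servings → $1.00.
carrots + banana: intersection lies outside the first quadrant.
whole-barley bread + banana with both tight: 1.487 servings and 1.567 servings → $1.21.
The minimum over all feasible corners is $1.00.

$1.00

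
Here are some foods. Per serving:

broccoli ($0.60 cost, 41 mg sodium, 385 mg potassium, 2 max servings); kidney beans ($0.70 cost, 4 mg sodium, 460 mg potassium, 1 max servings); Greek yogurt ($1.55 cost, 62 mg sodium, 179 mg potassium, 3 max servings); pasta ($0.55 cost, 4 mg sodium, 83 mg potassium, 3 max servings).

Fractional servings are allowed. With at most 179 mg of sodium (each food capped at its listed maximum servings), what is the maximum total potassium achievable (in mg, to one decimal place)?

Potassium per mg sodium: kidney beans 115, pasta 20.75, broccoli 9.39, Greek yogurt 2.887.
Take 1 serving of kidney beans: uses 4 mg sodium, +460.0 mg potassium (running total 460.0 mg).
Take 3 servings of pasta: uses 12 mg sodium, +249.0 mg potassium (running total 709.0 mg).
Take 2 servings of broccoli: uses 82 mg sodium, +770.0 mg potassium (running total 1479.0 mg).
Take 1.306 servings of Greek yogurt: uses 81 mg sodium, +233.9 mg potassium (running total 1712.9 mg).
Greedy by best ratio exhausts the sodium allowance optimally: 1712.9 mg.

1712.9 mg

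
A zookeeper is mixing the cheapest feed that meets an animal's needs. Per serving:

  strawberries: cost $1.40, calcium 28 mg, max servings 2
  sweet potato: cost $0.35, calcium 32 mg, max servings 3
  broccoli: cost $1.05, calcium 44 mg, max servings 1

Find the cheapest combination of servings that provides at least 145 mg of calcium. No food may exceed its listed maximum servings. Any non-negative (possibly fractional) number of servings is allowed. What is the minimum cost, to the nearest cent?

Cost per mg of calcium: sweet potato $0.0109, broccoli $0.0239, strawberries $0.0500.
Take 3 servings of sweet potato: +96.0 mg calcium for $1.05 (total $1.05, still need 49.0 mg).
Take 1 serving of broccoli: +44.0 mg calcium for $1.05 (total $2.10, still need 5.0 mg).
Take 0.1786 servings of strawberries: +5.0 mg calcium for $0.25 (total $2.35, still need 0.0 mg).
Filling from the cheapest source first is optimal under one linear minimum: $2.35.

$2.35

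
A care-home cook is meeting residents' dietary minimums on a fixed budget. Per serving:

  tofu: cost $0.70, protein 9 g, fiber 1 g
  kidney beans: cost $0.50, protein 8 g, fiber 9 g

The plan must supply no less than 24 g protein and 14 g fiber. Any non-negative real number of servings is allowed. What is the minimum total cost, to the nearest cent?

At the optimum either one food covers both requirements or two foods hit both targets exactly; no other combination can be cheaper.
tofu only: max(24/9, 14/1) = 14 servings → $9.80.
kidney beans only: max(24/8, 14/9) = 3 servings → $1.50.
tofu + kidney beans with both tight: 1.425 servings and 1.397 servings → $1.70.
Cheapest feasible corner: $1.50.

$1.50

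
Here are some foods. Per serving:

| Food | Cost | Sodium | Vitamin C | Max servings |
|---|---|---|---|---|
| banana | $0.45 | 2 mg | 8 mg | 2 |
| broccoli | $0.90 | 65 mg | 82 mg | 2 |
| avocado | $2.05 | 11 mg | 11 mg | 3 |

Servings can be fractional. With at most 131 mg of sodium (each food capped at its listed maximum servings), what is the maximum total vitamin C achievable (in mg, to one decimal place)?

176.2 mg

Vitamin C per mg sodium: banana 4, broccoli 1.262, avocado 1.
Take 2 servings of banana: uses 4 mg sodium, +16.0 mg vitamin C (running total 16.0 mg).
Take 1.954 servings of broccoli: uses 127 mg sodium, +160.2 mg vitamin C (running total 176.2 mg).
Greedy by best ratio exhausts the sodium allowance optimally: 176.2 mg.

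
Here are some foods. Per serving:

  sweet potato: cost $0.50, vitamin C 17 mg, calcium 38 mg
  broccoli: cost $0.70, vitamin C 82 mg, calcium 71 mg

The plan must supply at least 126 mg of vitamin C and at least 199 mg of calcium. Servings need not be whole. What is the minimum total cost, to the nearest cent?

Compare the cost at each extreme point of the feasible region.
sweet potato only: max(126/17, 199/38) = 7.412 servings → $3.71.
broccoli only: max(126/82, 199/71) = 2.803 servings → $1.96.
sweet potato + broccoli with both tight: 3.862 servings and 0.736 servings → $2.45.
So the least-cost plan costs $1.96.

$1.96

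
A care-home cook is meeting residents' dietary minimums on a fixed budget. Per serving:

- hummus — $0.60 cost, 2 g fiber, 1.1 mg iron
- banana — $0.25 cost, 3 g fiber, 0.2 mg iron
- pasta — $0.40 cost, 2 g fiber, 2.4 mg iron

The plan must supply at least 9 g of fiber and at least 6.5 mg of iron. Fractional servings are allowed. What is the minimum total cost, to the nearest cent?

$1.36

For a min-cost LP with two ≥-constraints, a basic feasible solution has at most two positive variables.
hummus only: max(9/2, 6.5/1.1) = 5.909 servings → $3.55.
banana only: max(9/3, 6.5/0.2) = 32.5 servings → $8.12.
pasta only: max(9/2, 6.5/2.4) = 4.5 servings → $1.80.
hummus + banana: the both-tight solution has a negative serving — not a feasible corner.
hummus + pasta with both tight: 3.308 servings and 1.192 servings → $2.46.
banana + pasta with both tight: 1.265 servings and 2.603 servings → $1.36.
The minimum over all feasible corners is $1.36.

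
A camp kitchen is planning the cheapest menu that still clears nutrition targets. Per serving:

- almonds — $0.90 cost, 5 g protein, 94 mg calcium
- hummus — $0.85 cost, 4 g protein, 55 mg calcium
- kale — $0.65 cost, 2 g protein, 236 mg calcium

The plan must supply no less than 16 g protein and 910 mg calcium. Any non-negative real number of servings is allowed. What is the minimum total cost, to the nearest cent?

$3.77

almonds only: max(16/5, 910/94) = 9.681 servings → $8.71.
hummus only: max(16/4, 910/55) = 16.55 servings → $14.06.
kale only: max(16/2, 910/236) = 8 servings → $5.20.
almonds + hummus with both targets exact would need a negative amount; discard.
almonds + kale with both tight: 1.972 servings and 3.071 servings → $3.77.
hummus + kale with both tight: 2.345 servings and 3.309 servings → $4.14.
The minimum over all feasible corners is $3.77.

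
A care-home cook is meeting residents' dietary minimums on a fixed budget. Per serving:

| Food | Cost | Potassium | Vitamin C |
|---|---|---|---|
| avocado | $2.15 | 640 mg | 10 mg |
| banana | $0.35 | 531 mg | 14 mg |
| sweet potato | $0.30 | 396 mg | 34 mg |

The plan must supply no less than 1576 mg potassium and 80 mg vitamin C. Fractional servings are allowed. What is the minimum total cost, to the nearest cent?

Two binding constraints pin down two serving amounts, so the optimal mix uses at most two foods. The candidates are each food alone (scaled to the tighter of potassium/vitamin C) and each pair with both constraints tight.
avocado only: max(1576/640, 80/10) = 8 servings → $17.20.
banana only: max(1576/531, 80/14) = 5.714 servings → $2.00.
sweet potato only: max(1576/396, 80/34) = 3.98 servings → $1.19.
avocado + banana with both targets exact would need a negative amount; discard.
avocado + sweet potato with both tight: 1.231 servings and 1.991 servings → $3.24.
banana + sweet potato with both tight: 1.751 servings and 1.632 servings → $1.10.
Cheapest feasible corner: $1.10.

$1.10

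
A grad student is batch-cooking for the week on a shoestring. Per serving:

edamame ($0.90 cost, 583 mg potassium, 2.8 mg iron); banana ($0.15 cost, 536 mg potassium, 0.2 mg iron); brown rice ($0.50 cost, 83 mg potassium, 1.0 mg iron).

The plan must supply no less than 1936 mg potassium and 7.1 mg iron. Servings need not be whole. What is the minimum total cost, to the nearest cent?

$2.36

At the optimum either one food covers both requirements or two foods hit both targets exactly; no other combination can be cheaper.
edamame only: max(1936/583, 7.1/2.8) = 3.321 servings → $2.99.
banana only: max(1936/536, 7.1/0.2) = 35.5 servings → $5.33.
brown rice only: max(1936/83, 7.1/1.0) = 23.33 servings → $11.66.
edamame + banana with both tight: 2.47 servings and 0.9258 servings → $2.36.
edamame + brown rice: the both-tight solution has a negative serving — not a feasible corner.
banana + brown rice with both tight: 2.593 servings and 6.581 servings → $3.68.
Cheapest feasible corner: $2.36.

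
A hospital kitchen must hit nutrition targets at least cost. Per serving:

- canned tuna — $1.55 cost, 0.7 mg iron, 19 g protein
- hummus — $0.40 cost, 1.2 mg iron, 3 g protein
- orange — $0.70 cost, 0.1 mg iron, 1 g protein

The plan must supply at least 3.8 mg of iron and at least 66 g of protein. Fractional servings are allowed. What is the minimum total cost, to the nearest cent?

$5.58

An LP optimum is at a vertex; with two nutrient constraints at most two foods are used. Check each candidate.
canned tuna only: max(3.8/0.7, 66/19) = 5.429 servings → $8.41.
hummus only: max(3.8/1.2, 66/3) = 22 servings → $8.80.
orange only: max(3.8/0.1, 66/1) = 66 servings → $46.20.
canned tuna + hummus with both tight: 3.275 servings and 1.256 servings → $5.58.
canned tuna + orange with both tight: 2.333 servings and 21.67 servings → $18.78.
hummus + orange with both targets exact would need a negative amount; discard.
The minimum over all feasible corners is $5.58.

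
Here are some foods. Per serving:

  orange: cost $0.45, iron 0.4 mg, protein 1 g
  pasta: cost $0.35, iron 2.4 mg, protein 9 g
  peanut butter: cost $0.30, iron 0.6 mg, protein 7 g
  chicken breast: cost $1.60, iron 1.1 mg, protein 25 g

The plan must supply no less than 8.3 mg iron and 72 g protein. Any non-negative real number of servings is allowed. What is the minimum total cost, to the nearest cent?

$2.80

At the optimum either one food covers both requirements or two foods hit both targets exactly; no other combination can be cheaper.
orange only: max(8.3/0.4, 72/1) = 72 servings → $32.40.
pasta only: max(8.3/2.4, 72/9) = 8 servings → $2.80.
peanut butter only: max(8.3/0.6, 72/7) = 13.83 servings → $4.15.
chicken breast only: max(8.3/1.1, 72/25) = 7.545 servings → $12.07.
orange + pasta with both targets exact would need a negative amount; discard.
orange + peanut butter with both tight: 6.773 servings and 9.318 servings → $5.84.
orange + chicken breast with both tight: 14.42 servings and 2.303 servings → $10.17.
pasta + peanut butter with both tight: 1.307 servings and 8.605 servings → $3.04.
pasta + chicken breast with both tight: 2.561 servings and 1.958 servings → $4.03.
peanut butter + chicken breast: intersection lies outside the first quadrant.
The minimum over all feasible corners is $2.80.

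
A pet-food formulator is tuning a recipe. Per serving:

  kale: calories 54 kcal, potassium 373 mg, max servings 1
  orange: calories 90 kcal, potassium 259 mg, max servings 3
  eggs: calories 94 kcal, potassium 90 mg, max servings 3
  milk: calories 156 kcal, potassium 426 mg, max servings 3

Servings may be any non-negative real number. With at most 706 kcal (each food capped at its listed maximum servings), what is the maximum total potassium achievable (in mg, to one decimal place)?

Potassium per kcal: kale 6.907, orange 2.878, milk 2.731, eggs 0.9574.
Take 1 serving of kale: uses 54 kcal, +373.0 mg potassium (running total 373.0 mg).
Take 3 servings of orange: uses 270 kcal, +777.0 mg potassium (running total 1150.0 mg).
Take 2.449 servings of milk: uses 382 kcal, +1043.2 mg potassium (running total 2193.2 mg).
Filling greedily by potassium-per-kcal is optimal for one linear limit, giving 2193.2 mg.

2193.2 mg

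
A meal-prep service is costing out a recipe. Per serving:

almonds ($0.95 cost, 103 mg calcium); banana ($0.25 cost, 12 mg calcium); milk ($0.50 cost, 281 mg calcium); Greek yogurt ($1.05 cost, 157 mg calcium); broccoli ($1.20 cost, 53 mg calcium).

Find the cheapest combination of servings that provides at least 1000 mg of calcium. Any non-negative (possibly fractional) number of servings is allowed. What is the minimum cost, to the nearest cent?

$1.78

Cost per mg of calcium: milk $0.0018, Greek yogurt $0.0067, almonds $0.0092, banana $0.0208, broccoli $0.0226.
With no serving limits, use only milk: 1000 mg / 281 mg = 3.559 servings × $0.50 = $1.78.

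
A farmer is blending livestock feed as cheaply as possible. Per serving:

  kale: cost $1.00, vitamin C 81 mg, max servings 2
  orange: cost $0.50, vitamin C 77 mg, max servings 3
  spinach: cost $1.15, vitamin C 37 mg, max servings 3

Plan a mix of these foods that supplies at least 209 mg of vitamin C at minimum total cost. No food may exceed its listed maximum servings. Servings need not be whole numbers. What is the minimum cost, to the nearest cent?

Cost per mg of vitamin C: orange $0.0065, kale $0.0123, spinach $0.0311.
Take 2.714 servings of orange: +209.0 mg vitamin C for $1.36 (total $1.36, still need 0.0 mg).
Greedy by cheapest-per-mg is optimal for a single linear constraint, so the minimum cost is $1.36.

$1.36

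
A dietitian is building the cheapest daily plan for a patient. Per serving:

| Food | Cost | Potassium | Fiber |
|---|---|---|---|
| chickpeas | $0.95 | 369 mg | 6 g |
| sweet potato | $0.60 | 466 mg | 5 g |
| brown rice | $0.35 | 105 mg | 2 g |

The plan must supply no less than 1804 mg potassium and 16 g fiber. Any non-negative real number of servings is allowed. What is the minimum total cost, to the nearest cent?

Compare the cost at each extreme point of the feasible region.
chickpeas only: max(1804/369, 16/6) = 4.889 servings → $4.64.
sweet potato only: max(1804/466, 16/5) = 3.871 servings → $2.32.
brown rice only: max(1804/105, 16/2) = 17.18 servings → $6.01.
chickpeas + sweet potato: the both-tight solution has a negative serving — not a feasible corner.
chickpeas + brown rice with both targets exact would need a negative amount; discard.
sweet potato + brown rice: intersection lies outside the first quadrant.
Cheapest feasible corner: $2.32.

$2.32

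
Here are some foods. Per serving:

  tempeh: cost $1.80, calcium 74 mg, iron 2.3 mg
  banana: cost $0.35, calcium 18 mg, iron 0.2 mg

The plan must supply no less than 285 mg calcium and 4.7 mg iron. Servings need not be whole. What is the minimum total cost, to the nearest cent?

$5.92

Minimising a linear cost over {calcium ≥ 285, iron ≥ 4.7, servings ≥ 0} — the optimum is at a vertex, using one or two foods.
tempeh only: max(285/74, 4.7/2.3) = 3.851 servings → $6.93.
banana only: max(285/18, 4.7/0.2) = 23.5 servings → $8.22.
tempeh + banana with both tight: 1.038 servings and 11.57 servings → $5.92.
The minimum over all feasible corners is $5.92.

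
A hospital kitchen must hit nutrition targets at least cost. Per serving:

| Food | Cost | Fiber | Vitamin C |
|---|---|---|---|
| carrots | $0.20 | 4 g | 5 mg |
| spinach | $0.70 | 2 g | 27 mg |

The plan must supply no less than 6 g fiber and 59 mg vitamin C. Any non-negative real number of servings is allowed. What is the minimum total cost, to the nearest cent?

$1.56

At the optimum either one food covers both requirements or two foods hit both targets exactly; no other combination can be cheaper.
carrots only: max(6/4, 59/5) = 11.8 servings → $2.36.
spinach only: max(6/2, 59/27) = 3 servings → $2.10.
carrots + spinach with both tight: 0.449 servings and 2.102 servings → $1.56.
Cheapest feasible corner: $1.56.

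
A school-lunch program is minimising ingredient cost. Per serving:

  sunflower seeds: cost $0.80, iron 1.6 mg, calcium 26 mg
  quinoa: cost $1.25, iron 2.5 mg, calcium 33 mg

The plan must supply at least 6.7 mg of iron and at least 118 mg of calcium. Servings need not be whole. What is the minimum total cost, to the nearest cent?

sunflower seeds only: max(6.7/1.6, 118/26) = 4.538 servings → $3.63.
quinoa only: max(6.7/2.5, 118/33) = 3.576 servings → $4.47.
sunflower seeds + quinoa: intersection lies outside the first quadrant.
So the least-cost plan costs $3.63.

$3.63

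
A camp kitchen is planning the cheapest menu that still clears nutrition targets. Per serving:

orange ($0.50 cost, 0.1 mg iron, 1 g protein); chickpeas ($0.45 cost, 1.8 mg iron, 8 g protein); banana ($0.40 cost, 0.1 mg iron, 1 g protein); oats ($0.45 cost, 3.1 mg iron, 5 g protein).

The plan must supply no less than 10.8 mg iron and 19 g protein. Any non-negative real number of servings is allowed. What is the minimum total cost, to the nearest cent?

Minimising a linear cost over {iron ≥ 10.8, protein ≥ 19, servings ≥ 0} — the optimum is at a vertex, using one or two foods.
orange only: max(10.8/0.1, 19/1) = 108 servings → $54.00.
chickpeas only: max(10.8/1.8, 19/8) = 6 servings → $2.70.
banana only: max(10.8/0.1, 19/1) = 108 servings → $43.20.
oats only: max(10.8/3.1, 19/5) = 3.8 servings → $1.71.
orange + chickpeas: the both-tight solution has a negative serving — not a feasible corner.
orange + banana (both tight): parallel constraints — no distinct corner.
orange + oats with both tight: 1.885 servings and 3.423 servings → $2.48.
chickpeas + banana: intersection lies outside the first quadrant.
chickpeas + oats with both tight: 0.3101 servings and 3.304 servings → $1.63.
banana + oats with both tight: 1.885 servings and 3.423 servings → $2.29.
Cheapest feasible corner: $1.63.

$1.63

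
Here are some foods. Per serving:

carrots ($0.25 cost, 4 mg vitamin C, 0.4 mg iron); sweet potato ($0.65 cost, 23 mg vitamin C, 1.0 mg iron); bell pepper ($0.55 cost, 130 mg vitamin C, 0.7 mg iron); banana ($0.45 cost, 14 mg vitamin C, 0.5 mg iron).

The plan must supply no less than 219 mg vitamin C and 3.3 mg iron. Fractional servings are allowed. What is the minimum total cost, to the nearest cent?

$2.23

An LP optimum is at a vertex; with two nutrient constraints at most two foods are used. Check each candidate.
carrots only: max(219/4, 3.3/0.4) = 54.75 servings → $13.69.
sweet potato only: max(219/23, 3.3/1.0) = 9.522 servings → $6.19.
bell pepper only: max(219/130, 3.3/0.7) = 4.714 servings → $2.59.
banana only: max(219/14, 3.3/0.5) = 15.64 servings → $7.04.
carrots + sweet potato with both targets exact would need a negative amount; discard.
carrots + bell pepper with both tight: 5.604 servings and 1.512 servings → $2.23.
carrots + banana: intersection lies outside the first quadrant.
sweet potato + bell pepper with both tight: 2.421 servings and 1.256 servings → $2.26.
sweet potato + banana with both targets exact would need a negative amount; discard.
bell pepper + banana with both tight: 1.147 servings and 4.995 servings → $2.88.
Cheapest feasible corner: $2.23.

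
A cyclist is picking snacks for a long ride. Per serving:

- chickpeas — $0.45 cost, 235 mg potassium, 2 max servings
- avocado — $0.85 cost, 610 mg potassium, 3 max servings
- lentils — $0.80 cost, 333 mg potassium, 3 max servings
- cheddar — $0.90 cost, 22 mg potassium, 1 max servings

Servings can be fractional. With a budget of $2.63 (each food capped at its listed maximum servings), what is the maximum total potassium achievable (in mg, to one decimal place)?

Potassium per dollar: avocado 717.6, chickpeas 522.2, lentils 416.2, cheddar 24.44.
Take 3 servings of avocado: spends $2.55, +1830.0 mg potassium (running total 1830.0 mg).
Take 0.1778 servings of chickpeas: spends $0.08, +41.8 mg potassium (running total 1871.8 mg).
Filling greedily by potassium-per-dollar is optimal for one linear limit, giving 1871.8 mg.

1871.8 mg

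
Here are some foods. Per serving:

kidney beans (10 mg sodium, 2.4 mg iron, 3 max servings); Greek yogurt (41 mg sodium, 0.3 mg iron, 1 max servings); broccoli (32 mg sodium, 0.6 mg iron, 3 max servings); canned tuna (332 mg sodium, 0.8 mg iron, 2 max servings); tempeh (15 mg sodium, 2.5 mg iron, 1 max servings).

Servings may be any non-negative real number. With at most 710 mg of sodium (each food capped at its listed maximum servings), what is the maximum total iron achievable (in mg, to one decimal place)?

13.1 mg

Iron per mg sodium: kidney beans 0.24, tempeh 0.1667, broccoli 0.01875, Greek yogurt 0.007317, canned tuna 0.00241.
Take 3 servings of kidney beans: uses 30 mg sodium, +7.2 mg iron (running total 7.2 mg).
Take 1 serving of tempeh: uses 15 mg sodium, +2.5 mg iron (running total 9.7 mg).
Take 3 servings of broccoli: uses 96 mg sodium, +1.8 mg iron (running total 11.5 mg).
Take 1 serving of Greek yogurt: uses 41 mg sodium, +0.3 mg iron (running total 11.8 mg).
Take 1.59 servings of canned tuna: uses 528 mg sodium, +1.3 mg iron (running total 13.1 mg).
Filling greedily by iron-per-mg sodium is optimal for one linear limit, giving 13.1 mg.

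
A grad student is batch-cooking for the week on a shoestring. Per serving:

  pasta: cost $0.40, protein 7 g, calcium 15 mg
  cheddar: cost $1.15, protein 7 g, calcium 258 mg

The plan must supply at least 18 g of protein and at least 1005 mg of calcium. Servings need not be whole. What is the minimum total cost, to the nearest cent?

$4.48

pasta only: max(18/7, 1005/15) = 67 servings → $26.80.
cheddar only: max(18/7, 1005/258) = 3.895 servings → $4.48.
pasta + cheddar: intersection lies outside the first quadrant.
Cheapest feasible corner: $4.48.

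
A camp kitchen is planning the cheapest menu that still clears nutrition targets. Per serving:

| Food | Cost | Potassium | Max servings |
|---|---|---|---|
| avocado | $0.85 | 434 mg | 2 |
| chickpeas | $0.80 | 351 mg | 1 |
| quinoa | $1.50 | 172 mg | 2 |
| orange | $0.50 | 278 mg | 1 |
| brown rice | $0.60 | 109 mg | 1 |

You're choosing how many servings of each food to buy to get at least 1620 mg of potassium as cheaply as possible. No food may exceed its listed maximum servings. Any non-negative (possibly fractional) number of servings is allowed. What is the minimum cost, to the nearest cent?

$3.72

Cost per mg of potassium: orange $0.0018, avocado $0.0020, chickpeas $0.0023, brown rice $0.0055, quinoa $0.0087.
Take 1 serving of orange: +278.0 mg potassium for $0.50 (total $0.50, still need 1342.0 mg).
Take 2 servings of avocado: +868.0 mg potassium for $1.70 (total $2.20, still need 474.0 mg).
Take 1 serving of chickpeas: +351.0 mg potassium for $0.80 (total $3.00, still need 123.0 mg).
Take 1 serving of brown rice: +109.0 mg potassium for $0.60 (total $3.60, still need 14.0 mg).
Take 0.0814 servings of quinoa: +14.0 mg potassium for $0.12 (total $3.72, still need 0.0 mg).
Greedy by cheapest-per-mg is optimal for a single linear constraint, so the minimum cost is $3.72.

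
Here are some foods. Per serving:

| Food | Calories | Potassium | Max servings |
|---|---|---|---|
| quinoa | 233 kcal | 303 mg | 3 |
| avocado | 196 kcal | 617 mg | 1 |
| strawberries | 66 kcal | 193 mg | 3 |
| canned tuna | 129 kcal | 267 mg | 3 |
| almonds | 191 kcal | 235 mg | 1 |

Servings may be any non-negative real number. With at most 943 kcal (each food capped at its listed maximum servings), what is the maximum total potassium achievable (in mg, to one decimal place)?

2207.7 mg

Potassium per kcal: avocado 3.148, strawberries 2.924, canned tuna 2.07, quinoa 1.3, almonds 1.23.
Take 1 serving of avocado: uses 196 kcal, +617.0 mg potassium (running total 617.0 mg).
Take 3 servings of strawberries: uses 198 kcal, +579.0 mg potassium (running total 1196.0 mg).
Take 3 servings of canned tuna: uses 387 kcal, +801.0 mg potassium (running total 1997.0 mg).
Take 0.6953 servings of quinoa: uses 162 kcal, +210.7 mg potassium (running total 2207.7 mg).
Greedy by best ratio exhausts the calories allowance optimally: 2207.7 mg.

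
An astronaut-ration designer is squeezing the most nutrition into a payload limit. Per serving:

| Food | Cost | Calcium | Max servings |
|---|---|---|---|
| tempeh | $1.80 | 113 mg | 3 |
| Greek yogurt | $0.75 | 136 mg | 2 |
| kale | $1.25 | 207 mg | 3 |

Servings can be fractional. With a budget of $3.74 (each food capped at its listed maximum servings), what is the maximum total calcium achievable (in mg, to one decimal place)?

642.9 mg

Calcium per dollar: Greek yogurt 181.3, kale 165.6, tempeh 62.78.
Take 2 servings of Greek yogurt: spends $1.50, +272.0 mg calcium (running total 272.0 mg).
Take 1.792 servings of kale: spends $2.24, +370.9 mg calcium (running total 642.9 mg).
Filling greedily by calcium-per-dollar is optimal for one linear limit, giving 642.9 mg.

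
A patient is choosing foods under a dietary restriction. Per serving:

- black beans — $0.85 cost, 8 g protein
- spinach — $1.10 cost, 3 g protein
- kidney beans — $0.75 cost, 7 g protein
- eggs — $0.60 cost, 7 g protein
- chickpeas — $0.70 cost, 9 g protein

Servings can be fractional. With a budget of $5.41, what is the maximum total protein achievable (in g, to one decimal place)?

Protein per dollar: chickpeas 12.86, eggs 11.67, black beans 9.412, kidney beans 9.333, spinach 2.727.
With no serving limits, spend the whole cost allowance on chickpeas: $5.41 / $0.70 × 9 g = 69.6 g.

69.6 g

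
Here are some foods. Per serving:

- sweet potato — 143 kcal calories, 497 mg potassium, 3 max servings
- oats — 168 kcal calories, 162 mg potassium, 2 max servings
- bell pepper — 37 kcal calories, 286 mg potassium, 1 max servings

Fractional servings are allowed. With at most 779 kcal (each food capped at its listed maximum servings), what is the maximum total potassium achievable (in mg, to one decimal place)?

Potassium per kcal: bell pepper 7.73, sweet potato 3.476, oats 0.9643.
Take 1 serving of bell pepper: uses 37 kcal, +286.0 mg potassium (running total 286.0 mg).
Take 3 servings of sweet potato: uses 429 kcal, +1491.0 mg potassium (running total 1777.0 mg).
Take 1.863 servings of oats: uses 313 kcal, +301.8 mg potassium (running total 2078.8 mg).
Greedy by best ratio exhausts the calories allowance optimally: 2078.8 mg.

2078.8 mg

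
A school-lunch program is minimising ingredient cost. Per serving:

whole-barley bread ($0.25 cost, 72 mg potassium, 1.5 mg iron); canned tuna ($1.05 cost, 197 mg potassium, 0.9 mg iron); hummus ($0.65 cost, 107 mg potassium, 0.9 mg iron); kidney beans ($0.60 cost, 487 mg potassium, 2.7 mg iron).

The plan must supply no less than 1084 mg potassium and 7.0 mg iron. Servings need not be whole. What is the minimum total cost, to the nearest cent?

$1.48

Two binding constraints pin down two serving amounts, so the optimal mix uses at most two foods. The candidates are each food alone (scaled to the tighter of potassium/iron) and each pair with both constraints tight.
whole-barley bread only: max(1084/72, 7.0/1.5) = 15.06 servings → $3.76.
canned tuna only: max(1084/197, 7.0/0.9) = 7.778 servings → $8.17.
hummus only: max(1084/107, 7.0/0.9) = 10.13 servings → $6.59.
kidney beans only: max(1084/487, 7.0/2.7) = 2.593 servings → $1.56.
whole-barley bread + canned tuna with both tight: 1.749 servings and 4.863 servings → $5.54.
whole-barley bread + hummus with both targets exact would need a negative amount; discard.
whole-barley bread + kidney beans with both tight: 0.8995 servings and 2.093 servings → $1.48.
canned tuna + hummus with both tight: 2.798 servings and 4.98 servings → $6.17.
canned tuna + kidney beans: the both-tight solution has a negative serving — not a feasible corner.
hummus + kidney beans with both tight: 3.228 servings and 1.517 servings → $3.01.
So the least-cost plan costs $1.48.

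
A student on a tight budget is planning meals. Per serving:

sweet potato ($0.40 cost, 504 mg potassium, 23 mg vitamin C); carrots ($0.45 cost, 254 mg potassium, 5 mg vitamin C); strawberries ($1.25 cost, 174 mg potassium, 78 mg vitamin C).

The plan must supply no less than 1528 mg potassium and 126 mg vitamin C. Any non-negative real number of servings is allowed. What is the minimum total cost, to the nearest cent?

$2.11

sweet potato only: max(1528/504, 126/23) = 5.478 servings → $2.19.
carrots only: max(1528/254, 126/5) = 25.2 servings → $11.34.
strawberries only: max(1528/174, 126/78) = 8.782 servings → $10.98.
sweet potato + carrots: the both-tight solution has a negative serving — not a feasible corner.
sweet potato + strawberries with both tight: 2.754 servings and 0.8032 servings → $2.11.
carrots + strawberries with both tight: 5.135 servings and 1.286 servings → $3.92.
Cheapest feasible corner: $2.11.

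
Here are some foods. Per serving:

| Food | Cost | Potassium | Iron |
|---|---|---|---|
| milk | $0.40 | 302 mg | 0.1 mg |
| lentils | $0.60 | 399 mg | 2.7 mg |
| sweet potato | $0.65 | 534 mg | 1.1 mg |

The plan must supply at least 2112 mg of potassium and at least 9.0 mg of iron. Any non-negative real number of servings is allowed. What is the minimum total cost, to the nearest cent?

$2.85

This is a tiny linear program; its minimum lies at a vertex of the feasible set. List the vertices and price them.
milk only: max(2112/302, 9.0/0.1) = 90 servings → $36.00.
lentils only: max(2112/399, 9.0/2.7) = 5.293 servings → $3.18.
sweet potato only: max(2112/534, 9.0/1.1) = 8.182 servings → $5.32.
milk + lentils with both tight: 2.723 servings and 3.232 servings → $3.03.
milk + sweet potato: intersection lies outside the first quadrant.
lentils + sweet potato with both tight: 2.476 servings and 2.105 servings → $2.85.
So the least-cost plan costs $2.85.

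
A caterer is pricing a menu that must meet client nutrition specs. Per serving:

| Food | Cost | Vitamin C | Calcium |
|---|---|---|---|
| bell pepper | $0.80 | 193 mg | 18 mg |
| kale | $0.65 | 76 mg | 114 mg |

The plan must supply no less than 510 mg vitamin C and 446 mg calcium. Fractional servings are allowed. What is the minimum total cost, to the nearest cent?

At the optimum either one food covers both requirements or two foods hit both targets exactly; no other combination can be cheaper.
bell pepper only: max(510/193, 446/18) = 24.78 servings → $19.82.
kale only: max(510/76, 446/114) = 6.711 servings → $4.36.
bell pepper + kale with both tight: 1.175 servings and 3.727 servings → $3.36.
Cheapest feasible corner: $3.36.

$3.36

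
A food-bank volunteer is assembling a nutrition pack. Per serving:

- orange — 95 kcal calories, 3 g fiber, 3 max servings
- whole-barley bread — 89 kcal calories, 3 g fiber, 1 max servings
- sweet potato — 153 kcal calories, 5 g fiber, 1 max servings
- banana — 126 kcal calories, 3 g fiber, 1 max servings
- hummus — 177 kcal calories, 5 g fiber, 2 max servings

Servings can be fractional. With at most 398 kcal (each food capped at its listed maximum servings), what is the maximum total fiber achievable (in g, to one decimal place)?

12.9 g

Fiber per kcal: whole-barley bread 0.03371, sweet potato 0.03268, orange 0.03158, hummus 0.02825, banana 0.02381.
Take 1 serving of whole-barley bread: uses 89 kcal, +3.0 g fiber (running total 3.0 g).
Take 1 serving of sweet potato: uses 153 kcal, +5.0 g fiber (running total 8.0 g).
Take 1.642 servings of orange: uses 156 kcal, +4.9 g fiber (running total 12.9 g).
Filling greedily by fiber-per-kcal is optimal for one linear limit, giving 12.9 g.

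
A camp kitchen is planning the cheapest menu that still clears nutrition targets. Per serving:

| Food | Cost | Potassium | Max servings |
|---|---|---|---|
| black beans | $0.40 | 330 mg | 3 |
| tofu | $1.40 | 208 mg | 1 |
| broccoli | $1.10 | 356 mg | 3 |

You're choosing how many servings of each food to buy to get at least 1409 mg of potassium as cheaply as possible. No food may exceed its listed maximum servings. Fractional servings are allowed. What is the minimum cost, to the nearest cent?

$2.49

Cost per mg of potassium: black beans $0.0012, broccoli $0.0031, tofu $0.0067.
Take 3 servings of black beans: +990.0 mg potassium for $1.20 (total $1.20, still need 419.0 mg).
Take 1.177 servings of broccoli: +419.0 mg potassium for $1.29 (total $2.49, still need 0.0 mg).
Greedy by cheapest-per-mg is optimal for a single linear constraint, so the minimum cost is $2.49.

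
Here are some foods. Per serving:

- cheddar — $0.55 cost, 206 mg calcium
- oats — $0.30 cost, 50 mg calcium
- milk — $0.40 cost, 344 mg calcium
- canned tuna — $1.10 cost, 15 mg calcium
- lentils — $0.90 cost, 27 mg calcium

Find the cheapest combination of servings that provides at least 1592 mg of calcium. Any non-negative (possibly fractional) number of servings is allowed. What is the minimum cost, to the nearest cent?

$1.85

Cost per mg of calcium: milk $0.0012, cheddar $0.0027, oats $0.0060, lentils $0.0333, canned tuna $0.0733.
With no serving limits, use only milk: 1592 mg / 344 mg = 4.628 servings × $0.40 = $1.85.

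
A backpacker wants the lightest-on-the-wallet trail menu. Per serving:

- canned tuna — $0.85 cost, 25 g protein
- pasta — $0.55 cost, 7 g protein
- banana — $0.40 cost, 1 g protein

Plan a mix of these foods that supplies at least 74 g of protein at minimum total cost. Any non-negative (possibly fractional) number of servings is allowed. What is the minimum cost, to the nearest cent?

$2.52

Cost per g of protein: canned tuna $0.0340, pasta $0.0786, banana $0.4000.
With no serving limits, use only canned tuna: 74 g / 25 g = 2.96 servings × $0.85 = $2.52.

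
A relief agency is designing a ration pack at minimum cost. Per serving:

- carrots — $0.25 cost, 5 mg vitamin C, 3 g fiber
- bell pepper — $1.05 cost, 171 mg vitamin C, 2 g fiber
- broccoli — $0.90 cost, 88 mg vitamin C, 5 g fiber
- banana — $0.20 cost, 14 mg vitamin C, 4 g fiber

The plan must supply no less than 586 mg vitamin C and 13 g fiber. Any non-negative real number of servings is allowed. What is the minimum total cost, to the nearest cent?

$3.78

An LP optimum is at a vertex; with two nutrient constraints at most two foods are used. Check each candidate.
carrots only: max(586/5, 13/3) = 117.2 servings → $29.30.
bell pepper only: max(586/171, 13/2) = 6.5 servings → $6.83.
broccoli only: max(586/88, 13/5) = 6.659 servings → $5.99.
banana only: max(586/14, 13/4) = 41.86 servings → $8.37.
carrots + bell pepper with both tight: 2.089 servings and 3.366 servings → $4.06.
carrots + broccoli: intersection lies outside the first quadrant.
carrots + banana: the both-tight solution has a negative serving — not a feasible corner.
bell pepper + broccoli with both tight: 2.63 servings and 1.548 servings → $4.15.
bell pepper + banana with both tight: 3.296 servings and 1.602 servings → $3.78.
broccoli + banana: intersection lies outside the first quadrant.
The minimum over all feasible corners is $3.78.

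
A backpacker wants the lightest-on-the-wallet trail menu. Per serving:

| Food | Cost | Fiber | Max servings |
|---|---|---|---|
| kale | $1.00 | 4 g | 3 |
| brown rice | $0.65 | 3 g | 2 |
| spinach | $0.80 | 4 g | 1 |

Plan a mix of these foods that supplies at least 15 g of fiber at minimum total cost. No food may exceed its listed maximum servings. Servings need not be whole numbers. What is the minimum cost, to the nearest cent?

Cost per g of fiber: spinach $0.2000, brown rice $0.2167, kale $0.2500.
Take 1 serving of spinach: +4.0 g fiber for $0.80 (total $0.80, still need 11.0 g).
Take 2 servings of brown rice: +6.0 g fiber for $1.30 (total $2.10, still need 5.0 g).
Take 1.25 servings of kale: +5.0 g fiber for $1.25 (total $3.35, still need 0.0 g).
Filling from the cheapest source first is optimal under one linear minimum: $3.35.

$3.35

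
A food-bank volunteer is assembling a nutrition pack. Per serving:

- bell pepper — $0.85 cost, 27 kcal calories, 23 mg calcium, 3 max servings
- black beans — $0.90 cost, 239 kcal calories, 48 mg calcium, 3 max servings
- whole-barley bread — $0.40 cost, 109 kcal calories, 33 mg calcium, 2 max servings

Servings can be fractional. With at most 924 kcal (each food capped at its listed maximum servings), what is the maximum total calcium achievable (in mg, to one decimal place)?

260.5 mg

Calcium per kcal: bell pepper 0.8519, whole-barley bread 0.3028, black beans 0.2008.
Take 3 servings of bell pepper: uses 81 kcal, +69.0 mg calcium (running total 69.0 mg).
Take 2 servings of whole-barley bread: uses 218 kcal, +66.0 mg calcium (running total 135.0 mg).
Take 2.615 servings of black beans: uses 625 kcal, +125.5 mg calcium (running total 260.5 mg).
Greedy by best ratio exhausts the calories allowance optimally: 260.5 mg.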